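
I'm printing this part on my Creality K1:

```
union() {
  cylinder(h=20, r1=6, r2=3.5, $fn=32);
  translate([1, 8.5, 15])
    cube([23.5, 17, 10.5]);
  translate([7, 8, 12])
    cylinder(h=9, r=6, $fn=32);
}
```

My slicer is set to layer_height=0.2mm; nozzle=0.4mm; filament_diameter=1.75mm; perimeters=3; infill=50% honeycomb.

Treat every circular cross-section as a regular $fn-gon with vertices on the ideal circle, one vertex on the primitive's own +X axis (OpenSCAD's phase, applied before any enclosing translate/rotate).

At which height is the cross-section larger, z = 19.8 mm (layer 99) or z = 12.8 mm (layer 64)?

layer 99 (z = 19.8 mm)

Layer 99 (z = 19.8): the cone contributes a regular 32-gon of circumradius 3.525 (interpolated between r1=6 and r2=3.5 at t=0.990) (area = (32/2)·3.525²·sin(360°/32) = 38.79 mm²); the 23.5×17 cube at (1, 8.5) contributes its full rectangle (area 399.50 mm²); the r=6 cylinder at (7, 8) gives a regular 32-gon of circumradius 6 (constant along its height) (area = (32/2)·6.000²·sin(360°/32) = 112.37 mm²); Combining (union): the regions partially overlap — summed areas 550.66 mm² minus the doubly-counted overlap 50.21 mm² gives 500.45 mm² — area = 500.45 mm². So its area = 500.45 mm². Layer 64 (z = 12.8): the cone (r1=6→r2=3.5) has section circumradius 4.400 here — a regular 32-gon (area = (32/2)·4.400²·sin(360°/32) = 60.43 mm²); the cube at (1, 8.5) is not intersected at this z (z outside [15, 25.5]); the r=6 cylinder at (7, 8) gives a regular 32-gon of circumradius 6 (constant along its height) (area = (32/2)·6.000²·sin(360°/32) = 112.37 mm²); Merging all regions: the 2 present regions are separate (no shared area or edge), so areas and boundary lengths simply add and each stays a separate island — area = 172.80 mm². So its area = 172.80 mm². Layer 99 is larger (500.45 vs 172.80 mm²).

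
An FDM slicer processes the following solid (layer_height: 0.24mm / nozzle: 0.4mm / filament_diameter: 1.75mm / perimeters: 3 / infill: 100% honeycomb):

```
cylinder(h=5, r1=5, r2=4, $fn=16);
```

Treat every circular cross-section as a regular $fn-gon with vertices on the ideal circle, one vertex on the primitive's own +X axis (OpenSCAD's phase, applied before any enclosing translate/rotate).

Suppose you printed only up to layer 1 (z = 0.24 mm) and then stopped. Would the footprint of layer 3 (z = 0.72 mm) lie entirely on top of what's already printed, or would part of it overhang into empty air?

Compare the two slices. At z = 0.24: the cone contributes a regular 16-gon of circumradius 4.952 (interpolated between r1=5 and r2=4 at t=0.048) (area = (16/2)·4.952²·sin(360°/16) = 75.07 mm²). At z = 0.72: the cone contributes a regular 16-gon of circumradius 4.856 (interpolated between r1=5 and r2=4 at t=0.144) (area = (16/2)·4.856²·sin(360°/16) = 72.19 mm²). Checking containment: the cross-section at z = 0.72 is a subset of the cross-section at z = 0.24.

entirely on top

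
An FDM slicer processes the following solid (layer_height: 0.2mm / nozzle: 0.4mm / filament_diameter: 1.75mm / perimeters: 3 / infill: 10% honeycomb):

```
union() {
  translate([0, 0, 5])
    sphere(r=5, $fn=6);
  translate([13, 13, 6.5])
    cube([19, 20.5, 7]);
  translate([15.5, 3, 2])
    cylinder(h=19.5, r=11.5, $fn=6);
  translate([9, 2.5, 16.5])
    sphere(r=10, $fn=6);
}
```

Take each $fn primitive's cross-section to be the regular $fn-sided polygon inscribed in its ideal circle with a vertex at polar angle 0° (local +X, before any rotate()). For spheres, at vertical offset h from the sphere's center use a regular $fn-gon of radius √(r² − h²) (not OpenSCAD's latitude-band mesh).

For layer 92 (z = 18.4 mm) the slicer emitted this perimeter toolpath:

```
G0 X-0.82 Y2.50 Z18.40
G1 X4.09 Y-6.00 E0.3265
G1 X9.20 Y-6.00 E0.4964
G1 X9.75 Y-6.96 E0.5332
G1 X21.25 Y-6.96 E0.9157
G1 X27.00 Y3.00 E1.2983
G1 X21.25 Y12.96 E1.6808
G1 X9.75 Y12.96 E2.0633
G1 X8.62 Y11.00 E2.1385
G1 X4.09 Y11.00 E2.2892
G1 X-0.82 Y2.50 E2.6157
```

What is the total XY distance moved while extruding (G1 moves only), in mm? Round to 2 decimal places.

78.64 mm

Sum the Euclidean lengths of each G1 segment: total = 78.64 mm.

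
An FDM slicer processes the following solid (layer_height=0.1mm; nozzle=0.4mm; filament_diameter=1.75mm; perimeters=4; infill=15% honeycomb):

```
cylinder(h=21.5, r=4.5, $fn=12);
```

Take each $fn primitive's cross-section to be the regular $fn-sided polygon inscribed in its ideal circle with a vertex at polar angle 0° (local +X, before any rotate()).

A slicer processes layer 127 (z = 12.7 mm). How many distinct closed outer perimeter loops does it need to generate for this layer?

At z = 12.7 mm: the cylinder: section is a regular 12-gon, circumradius r=4.5. The result has 1 disconnected region.

1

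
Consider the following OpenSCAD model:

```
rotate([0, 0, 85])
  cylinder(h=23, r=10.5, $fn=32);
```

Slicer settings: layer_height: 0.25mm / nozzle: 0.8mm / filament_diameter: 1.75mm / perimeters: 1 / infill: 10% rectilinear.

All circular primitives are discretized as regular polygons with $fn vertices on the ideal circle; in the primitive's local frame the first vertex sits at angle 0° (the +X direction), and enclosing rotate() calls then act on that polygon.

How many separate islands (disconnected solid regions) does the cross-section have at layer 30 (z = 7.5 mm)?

At z = 7.5 mm: the r=10.5 cylinder gives a regular 32-gon of circumradius 10.5 (constant along its height); (rotated 85° about Z; rotation is an isometry so areas/perimeters/island counts are preserved). Overall, the cross-section is a single solid region. Island count = 1.

1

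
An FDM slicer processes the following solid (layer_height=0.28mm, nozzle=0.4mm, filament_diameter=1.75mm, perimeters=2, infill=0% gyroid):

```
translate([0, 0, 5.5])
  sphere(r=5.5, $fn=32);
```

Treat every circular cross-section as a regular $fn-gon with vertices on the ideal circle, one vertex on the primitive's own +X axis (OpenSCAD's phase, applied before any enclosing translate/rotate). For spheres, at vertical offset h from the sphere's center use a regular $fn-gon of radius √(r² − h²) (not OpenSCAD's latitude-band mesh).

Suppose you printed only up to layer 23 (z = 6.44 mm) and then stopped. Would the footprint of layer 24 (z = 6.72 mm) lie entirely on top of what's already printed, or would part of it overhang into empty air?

Compare the two slices. At z = 6.44: the sphere: section is a regular 32-gon, circumradius = √(r²−h²) = √(5.5²−0.94²) = 5.419 (area = (32/2)·5.419²·sin(360°/32) = 91.67 mm²). At z = 6.72: the sphere: section is a regular 32-gon, circumradius = √(r²−h²) = √(5.5²−1.22²) = 5.363 (area = (32/2)·5.363²·sin(360°/32) = 89.78 mm²). Checking containment: the cross-section at z = 6.72 is a subset of the cross-section at z = 6.44.

entirely on top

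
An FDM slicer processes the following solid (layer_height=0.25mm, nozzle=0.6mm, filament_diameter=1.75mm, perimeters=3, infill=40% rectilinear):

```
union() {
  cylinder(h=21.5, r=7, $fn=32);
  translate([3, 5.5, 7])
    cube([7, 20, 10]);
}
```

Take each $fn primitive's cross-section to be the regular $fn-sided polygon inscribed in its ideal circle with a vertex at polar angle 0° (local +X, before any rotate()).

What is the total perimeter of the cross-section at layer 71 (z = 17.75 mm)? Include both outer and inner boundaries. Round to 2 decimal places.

At z = 17.75 mm: the r=7 cylinder gives a regular 32-gon of circumradius 7 (constant along its height) (perimeter = 2·32·7.000·sin(180°/32) = 43.91 mm); the cube at (3, 5.5) is not intersected at this z (z outside [7, 17]); Merging all regions: only the r=7 cylinder is present, so the union is just that shape — boundary = 43.91 mm. Overall, the cross-section is a single solid region. Total boundary length (outer) = 43.91 mm.

43.91 mm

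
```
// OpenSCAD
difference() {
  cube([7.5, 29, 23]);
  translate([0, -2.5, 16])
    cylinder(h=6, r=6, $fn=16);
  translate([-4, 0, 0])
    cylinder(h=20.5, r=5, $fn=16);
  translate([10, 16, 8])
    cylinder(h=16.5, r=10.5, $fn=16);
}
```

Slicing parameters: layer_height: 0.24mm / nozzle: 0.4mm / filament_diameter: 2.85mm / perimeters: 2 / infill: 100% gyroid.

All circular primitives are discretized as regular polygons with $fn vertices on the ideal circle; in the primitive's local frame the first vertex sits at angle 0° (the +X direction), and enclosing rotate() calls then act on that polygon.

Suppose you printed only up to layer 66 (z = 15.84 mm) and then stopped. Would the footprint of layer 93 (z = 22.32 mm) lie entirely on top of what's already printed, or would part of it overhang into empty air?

part overhangs

Compare the two slices. At z = 15.84: the 7.5×29 cube contributes its full rectangle (area 217.50 mm²); the cylinder at (0, -2.5) is absent (z outside [16, 22]); the r=5 cylinder at (-4, 0) gives a regular 16-gon of circumradius 5 (constant along its height) (area = (16/2)·5.000²·sin(360°/16) = 76.54 mm²); the r=10.5 cylinder at (10, 16) gives a regular 16-gon of circumradius 10.5 (constant along its height) (area = (16/2)·10.500²·sin(360°/16) = 337.53 mm²); Subtracting the remaining from the first: starting from the 7.5×29 cube (217.50 mm²), the r=5 cylinder at (-4, 0) partially overlaps it — only the 1.84 mm² overlap (of its 76.54 mm²) is removed, clipping the outline; the r=10.5 cylinder at (10, 16) partially overlaps it — only the 116.25 mm² overlap (of its 337.53 mm²) is removed, clipping the outline — area = 99.41 mm². At z = 22.32: the 7.5×29 cube contributes its full rectangle (area 217.50 mm²); the cylinder at (0, -2.5) does not reach this height (z outside [16, 22]); the cylinder at (-4, 0) is not intersected at this z (z outside [0, 20.5]); the r=10.5 cylinder at (10, 16) contributes a regular 16-gon of circumradius 10.5 (area = (16/2)·10.500²·sin(360°/16) = 337.53 mm²); Taking the first minus the rest: starting from the 7.5×29 cube (217.50 mm²), the r=10.5 cylinder at (10, 16) partially overlaps it — only the 116.25 mm² overlap (of its 337.53 mm²) is removed, clipping the outline — area = 101.25 mm². Checking containment: at z = 22.32 the cross-section extends beyond the z = 15.84 cross-section by about 1.84 mm².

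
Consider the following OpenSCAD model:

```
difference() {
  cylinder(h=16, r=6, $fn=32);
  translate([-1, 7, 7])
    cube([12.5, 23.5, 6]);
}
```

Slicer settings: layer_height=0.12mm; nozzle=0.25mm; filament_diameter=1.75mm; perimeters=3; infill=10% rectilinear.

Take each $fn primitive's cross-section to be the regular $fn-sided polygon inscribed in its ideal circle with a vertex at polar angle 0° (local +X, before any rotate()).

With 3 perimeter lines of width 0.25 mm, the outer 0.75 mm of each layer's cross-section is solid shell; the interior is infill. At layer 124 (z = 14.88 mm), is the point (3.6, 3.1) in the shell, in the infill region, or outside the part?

infill

At z = 14.88 mm: the r=6 cylinder gives a regular 32-gon of circumradius 6 (constant along its height); the cube at (-1, 7) is absent (z outside [7, 13]); Taking the first minus the rest: none of the subtracted shapes is present at this height, so the r=6 cylinder is unchanged — 1 connected region. Overall, the cross-section is a single solid region. The nearest boundary edge runs (4.99, 3.33)→(4.24, 4.24); distance from the point to it = 1.22 mm. The point is inside the cross-section and 1.22 mm from the nearest boundary — more than the 0.75 mm shell width (3 × 0.25), so it's in the infill interior.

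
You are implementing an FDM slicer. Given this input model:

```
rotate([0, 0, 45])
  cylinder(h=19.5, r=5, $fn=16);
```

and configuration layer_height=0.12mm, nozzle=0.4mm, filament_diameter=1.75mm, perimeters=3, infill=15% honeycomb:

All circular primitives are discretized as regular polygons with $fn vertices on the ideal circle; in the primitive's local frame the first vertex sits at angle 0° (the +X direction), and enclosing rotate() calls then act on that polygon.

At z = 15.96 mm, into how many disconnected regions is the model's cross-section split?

At z = 15.96 mm: the r=5 cylinder contributes a regular 16-gon of circumradius 5; (rotated 45° about Z; rotation is an isometry so areas/perimeters/island counts are preserved). The result has 1 disconnected region.

1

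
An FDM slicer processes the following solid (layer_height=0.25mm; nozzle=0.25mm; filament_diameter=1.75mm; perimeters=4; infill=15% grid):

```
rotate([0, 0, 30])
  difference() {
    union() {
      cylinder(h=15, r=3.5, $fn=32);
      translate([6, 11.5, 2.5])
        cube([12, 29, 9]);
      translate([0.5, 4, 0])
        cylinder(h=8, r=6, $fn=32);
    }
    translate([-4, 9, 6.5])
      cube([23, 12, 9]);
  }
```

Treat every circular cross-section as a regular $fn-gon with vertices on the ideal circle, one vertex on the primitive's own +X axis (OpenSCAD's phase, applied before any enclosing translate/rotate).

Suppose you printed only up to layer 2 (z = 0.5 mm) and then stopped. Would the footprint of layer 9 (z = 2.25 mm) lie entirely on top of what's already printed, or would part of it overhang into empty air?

entirely on top

Compare the two slices. At z = 0.5: the r=3.5 cylinder contributes a regular 32-gon of circumradius 3.5 (area = (32/2)·3.500²·sin(360°/32) = 38.24 mm²); the cube at (6, 11.5) is not intersected at this z (z outside [2.5, 11.5]); the r=6 cylinder at (0.5, 4) contributes a regular 32-gon of circumradius 6 (area = (32/2)·6.000²·sin(360°/32) = 112.37 mm²); Merging all regions: the regions partially overlap — summed areas 150.61 mm² minus the doubly-counted overlap 30.15 mm² gives 120.46 mm² — area = 120.46 mm²; the cube at (-4, 9) is not intersected at this z (z outside [6.5, 15.5]); Taking the first minus the rest: none of the subtracted shapes is present at this height, so that combined region is unchanged — area = 120.46 mm²; (whole slice rotated 30° about Z — lengths, areas and connectivity unchanged). At z = 2.25: the cylinder: section is a regular 32-gon, circumradius r=3.5 (area = (32/2)·3.500²·sin(360°/32) = 38.24 mm²); the cube at (6, 11.5) is not intersected at this z (z outside [2.5, 11.5]); the r=6 cylinder at (0.5, 4) contributes a regular 32-gon of circumradius 6 (area = (32/2)·6.000²·sin(360°/32) = 112.37 mm²); Combining (union): the regions partially overlap — summed areas 150.61 mm² minus the doubly-counted overlap 30.15 mm² gives 120.46 mm² — area = 120.46 mm²; the cube at (-4, 9) is not intersected at this z (z outside [6.5, 15.5]); Subtracting the remaining from the first: none of the subtracted shapes is present at this height, so the result so far is unchanged — area = 120.46 mm²; (whole slice rotated 30° about Z — lengths, areas and connectivity unchanged). Checking containment: the cross-section at z = 2.25 is a subset of the cross-section at z = 0.5.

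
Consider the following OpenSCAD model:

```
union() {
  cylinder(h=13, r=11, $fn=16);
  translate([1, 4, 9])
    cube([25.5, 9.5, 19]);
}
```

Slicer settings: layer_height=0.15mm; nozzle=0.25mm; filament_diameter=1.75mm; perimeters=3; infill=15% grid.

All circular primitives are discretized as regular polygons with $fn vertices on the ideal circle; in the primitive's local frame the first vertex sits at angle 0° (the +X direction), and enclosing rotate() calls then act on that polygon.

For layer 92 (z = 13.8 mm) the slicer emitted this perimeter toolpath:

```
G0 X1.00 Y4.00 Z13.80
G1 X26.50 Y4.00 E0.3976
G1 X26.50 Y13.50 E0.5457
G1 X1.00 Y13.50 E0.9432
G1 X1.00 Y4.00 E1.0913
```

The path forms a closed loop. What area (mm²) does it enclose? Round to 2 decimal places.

242.25 mm²

Apply the shoelace formula to the sequence of (X, Y) vertices; enclosed area = 242.25 mm².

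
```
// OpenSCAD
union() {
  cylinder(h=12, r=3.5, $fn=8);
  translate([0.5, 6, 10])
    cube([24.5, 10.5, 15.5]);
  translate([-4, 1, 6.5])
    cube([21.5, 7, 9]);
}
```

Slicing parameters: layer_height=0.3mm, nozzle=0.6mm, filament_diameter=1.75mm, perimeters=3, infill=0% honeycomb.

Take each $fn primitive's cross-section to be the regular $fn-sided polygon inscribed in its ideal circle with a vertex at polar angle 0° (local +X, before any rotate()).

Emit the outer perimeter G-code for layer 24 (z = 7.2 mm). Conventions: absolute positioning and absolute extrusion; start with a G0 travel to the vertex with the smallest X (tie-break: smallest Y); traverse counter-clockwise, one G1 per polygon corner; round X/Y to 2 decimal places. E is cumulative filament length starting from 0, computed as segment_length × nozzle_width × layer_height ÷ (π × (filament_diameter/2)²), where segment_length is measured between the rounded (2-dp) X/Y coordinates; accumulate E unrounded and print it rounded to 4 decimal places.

G0 X-4.00 Y1.00 Z7.20
G1 X-3.09 Y1.00 E0.0681
G1 X-3.50 Y0.00 E0.1490
G1 X-2.47 Y-2.47 E0.3493
G1 X0.00 Y-3.50 E0.5495
G1 X2.47 Y-2.47 E0.7498
G1 X3.50 Y0.00 E0.9501
G1 X3.09 Y1.00 E1.0309
G1 X17.50 Y1.00 E2.1093
G1 X17.50 Y8.00 E2.6332
G1 X-4.00 Y8.00 E4.2421
G1 X-4.00 Y1.00 E4.7660

At z = 7.2 mm: the r=3.5 cylinder contributes a regular 8-gon of circumradius 3.5; the cube at (0.5, 6) does not reach this height (z outside [10, 25.5]); the 21.5×7 cube at (-4, 1) contributes its full rectangle; Merging all regions: the regions partially overlap (shared area 10.74 mm²), so overlapping operands fuse into one piece — 1 connected region. The outline is a single polygon with 11 vertices. Extrusion per mm of travel: 0.6 × 0.3 / (π × 0.875²) = 0.074835. Accumulating E over each segment gives final E = 4.7660.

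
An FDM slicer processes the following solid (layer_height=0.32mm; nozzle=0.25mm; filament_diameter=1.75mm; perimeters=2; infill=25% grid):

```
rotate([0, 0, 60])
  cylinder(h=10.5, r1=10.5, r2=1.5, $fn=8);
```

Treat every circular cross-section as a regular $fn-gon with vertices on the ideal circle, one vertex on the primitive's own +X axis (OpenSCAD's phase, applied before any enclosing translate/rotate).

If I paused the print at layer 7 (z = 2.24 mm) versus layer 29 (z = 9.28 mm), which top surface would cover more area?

layer 7 (z = 2.24 mm)

Layer 7 (z = 2.24): the cone (r1=10.5→r2=1.5) has section circumradius 8.580 here — a regular 8-gon (area = (8/2)·8.580²·sin(360°/8) = 208.22 mm²); (whole slice rotated 60° about Z — lengths, areas and connectivity unchanged). So its area = 208.22 mm². Layer 29 (z = 9.28): the cone: at t=0.884 of its height the radius interpolates to r₁+(r₂−r₁)t = 2.546, giving a regular 8-gon of that circumradius (area = (8/2)·2.546²·sin(360°/8) = 18.33 mm²); (whole slice rotated 60° about Z — lengths, areas and connectivity unchanged). So its area = 18.33 mm². Layer 7 is larger (208.22 vs 18.33 mm²).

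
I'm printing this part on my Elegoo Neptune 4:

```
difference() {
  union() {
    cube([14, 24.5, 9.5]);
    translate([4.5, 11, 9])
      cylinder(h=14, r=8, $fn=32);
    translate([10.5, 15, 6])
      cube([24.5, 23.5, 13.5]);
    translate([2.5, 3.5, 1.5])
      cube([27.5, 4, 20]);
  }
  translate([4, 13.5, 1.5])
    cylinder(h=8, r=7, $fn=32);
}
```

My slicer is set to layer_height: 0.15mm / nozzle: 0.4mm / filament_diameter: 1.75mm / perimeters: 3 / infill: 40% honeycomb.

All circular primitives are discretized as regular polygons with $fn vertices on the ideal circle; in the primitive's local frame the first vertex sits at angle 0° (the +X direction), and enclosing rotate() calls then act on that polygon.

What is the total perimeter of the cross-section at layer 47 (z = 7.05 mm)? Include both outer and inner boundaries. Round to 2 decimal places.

At z = 7.05 mm: the 14×24.5 cube contributes its full rectangle (perimeter 77.00 mm); the cylinder at (4.5, 11) is not intersected at this z (z outside [9, 23]); the 24.5×23.5 cube at (10.5, 15) contributes its full rectangle (perimeter 96.00 mm); the 27.5×4 cube at (2.5, 3.5) contributes its full rectangle (perimeter 63.00 mm); Taking the union: the regions partially overlap (shared area 79.25 mm²), so the edge portions inside another operand are dropped and the merged outline is re-measured after clipping — boundary = 179.00 mm; the cylinder at (4, 13.5): section is a regular 32-gon, circumradius r=7 (perimeter = 2·32·7.000·sin(180°/32) = 43.91 mm); After the difference (first − rest): starting from the result so far, the r=7 cylinder at (4, 13.5) partially overlaps it — only the 129.07 mm² overlap (of its 152.95 mm²) is removed, clipping the outline — boundary = 198.02 mm. Overall, the cross-section is a single solid region. Total boundary length (outer) = 198.02 mm.

198.02 mm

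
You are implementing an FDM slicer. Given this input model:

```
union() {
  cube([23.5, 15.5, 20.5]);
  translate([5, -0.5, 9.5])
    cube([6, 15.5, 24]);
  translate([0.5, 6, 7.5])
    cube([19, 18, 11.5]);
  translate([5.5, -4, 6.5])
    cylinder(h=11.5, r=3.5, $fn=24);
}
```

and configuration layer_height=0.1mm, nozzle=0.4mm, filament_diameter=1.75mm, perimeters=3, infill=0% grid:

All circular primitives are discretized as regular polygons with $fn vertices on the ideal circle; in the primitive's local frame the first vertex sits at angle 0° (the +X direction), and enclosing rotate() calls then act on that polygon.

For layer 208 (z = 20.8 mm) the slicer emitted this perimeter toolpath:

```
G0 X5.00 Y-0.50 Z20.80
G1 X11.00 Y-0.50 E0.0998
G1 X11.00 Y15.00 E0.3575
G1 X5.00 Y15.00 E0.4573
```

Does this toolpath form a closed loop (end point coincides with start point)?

Start point (G0): (5.00, -0.50). End point (last G1): the path does not return to the start — open.

no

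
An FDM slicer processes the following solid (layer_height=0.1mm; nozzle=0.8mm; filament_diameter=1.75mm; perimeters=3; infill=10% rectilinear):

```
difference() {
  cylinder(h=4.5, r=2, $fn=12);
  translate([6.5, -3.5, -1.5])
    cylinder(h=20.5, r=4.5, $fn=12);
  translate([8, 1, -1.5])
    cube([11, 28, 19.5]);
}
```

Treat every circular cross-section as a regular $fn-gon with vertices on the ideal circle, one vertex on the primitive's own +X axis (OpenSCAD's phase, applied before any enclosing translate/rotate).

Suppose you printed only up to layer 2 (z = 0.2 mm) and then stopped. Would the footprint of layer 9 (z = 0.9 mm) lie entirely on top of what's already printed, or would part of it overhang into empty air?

Compare the two slices. At z = 0.2: the r=2 cylinder gives a regular 12-gon of circumradius 2 (constant along its height) (area = (12/2)·2.000²·sin(360°/12) = 12.00 mm²); the cylinder at (6.5, -3.5): section is a regular 12-gon, circumradius r=4.5 (area = (12/2)·4.500²·sin(360°/12) = 60.75 mm²); the cube at (8, 1) is present — its section is the full 11×28 rectangle (area 308.00 mm²); After the difference (first − rest): starting from the r=2 cylinder (12.00 mm²), the r=4.5 cylinder at (6.5, -3.5) misses the remaining region (no effect); the 11×28 cube at (8, 1) misses the remaining region (no effect) — area = 12.00 mm². At z = 0.9: the cylinder: section is a regular 12-gon, circumradius r=2 (area = (12/2)·2.000²·sin(360°/12) = 12.00 mm²); the cylinder at (6.5, -3.5): section is a regular 12-gon, circumradius r=4.5 (area = (12/2)·4.500²·sin(360°/12) = 60.75 mm²); the cube at (8, 1) is present — its section is the full 11×28 rectangle (area 308.00 mm²); Subtracting the remaining from the first: starting from the r=2 cylinder (12.00 mm²), the r=4.5 cylinder at (6.5, -3.5) misses the remaining region (no effect); the 11×28 cube at (8, 1) misses the remaining region (no effect) — area = 12.00 mm². Checking containment: the cross-section at z = 0.9 is a subset of the cross-section at z = 0.2.

entirely on top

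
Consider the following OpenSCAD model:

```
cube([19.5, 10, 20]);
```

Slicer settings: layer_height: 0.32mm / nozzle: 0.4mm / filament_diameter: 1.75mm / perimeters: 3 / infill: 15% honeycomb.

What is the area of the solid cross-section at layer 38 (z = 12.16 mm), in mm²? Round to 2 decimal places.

At z = 12.16 mm: the cube (footprint 19.5×10) is included at this height (area 195.00 mm²). Overall, the cross-section is a single solid region. Net area = 195.00 mm².

195.00 mm²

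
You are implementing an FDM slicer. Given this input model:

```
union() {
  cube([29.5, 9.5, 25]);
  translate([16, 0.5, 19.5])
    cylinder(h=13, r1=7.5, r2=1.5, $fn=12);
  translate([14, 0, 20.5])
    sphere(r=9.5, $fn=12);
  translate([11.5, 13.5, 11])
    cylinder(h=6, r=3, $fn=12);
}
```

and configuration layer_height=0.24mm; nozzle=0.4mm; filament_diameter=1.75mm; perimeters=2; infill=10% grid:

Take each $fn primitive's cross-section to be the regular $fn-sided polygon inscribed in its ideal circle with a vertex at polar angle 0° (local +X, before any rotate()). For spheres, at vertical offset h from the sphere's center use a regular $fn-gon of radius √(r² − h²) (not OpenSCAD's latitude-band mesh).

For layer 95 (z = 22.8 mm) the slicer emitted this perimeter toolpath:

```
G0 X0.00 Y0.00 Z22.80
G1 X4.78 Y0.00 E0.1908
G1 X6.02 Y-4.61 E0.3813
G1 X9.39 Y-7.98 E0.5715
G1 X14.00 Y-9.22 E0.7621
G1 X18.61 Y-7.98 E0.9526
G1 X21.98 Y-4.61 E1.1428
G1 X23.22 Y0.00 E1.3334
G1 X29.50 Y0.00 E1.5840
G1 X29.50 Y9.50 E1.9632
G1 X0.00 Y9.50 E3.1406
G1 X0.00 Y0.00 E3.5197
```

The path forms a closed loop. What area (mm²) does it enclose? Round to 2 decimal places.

407.69 mm²

Apply the shoelace formula to the sequence of (X, Y) vertices; enclosed area = 407.69 mm².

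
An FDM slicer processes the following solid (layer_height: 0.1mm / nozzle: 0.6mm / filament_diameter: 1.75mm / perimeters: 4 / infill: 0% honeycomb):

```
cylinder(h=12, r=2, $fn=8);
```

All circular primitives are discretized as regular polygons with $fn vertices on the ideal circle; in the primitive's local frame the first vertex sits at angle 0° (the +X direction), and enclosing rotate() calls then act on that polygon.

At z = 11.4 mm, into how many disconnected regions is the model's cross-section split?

1

At z = 11.4 mm: the r=2 cylinder contributes a regular 8-gon of circumradius 2. The result has 1 disconnected region.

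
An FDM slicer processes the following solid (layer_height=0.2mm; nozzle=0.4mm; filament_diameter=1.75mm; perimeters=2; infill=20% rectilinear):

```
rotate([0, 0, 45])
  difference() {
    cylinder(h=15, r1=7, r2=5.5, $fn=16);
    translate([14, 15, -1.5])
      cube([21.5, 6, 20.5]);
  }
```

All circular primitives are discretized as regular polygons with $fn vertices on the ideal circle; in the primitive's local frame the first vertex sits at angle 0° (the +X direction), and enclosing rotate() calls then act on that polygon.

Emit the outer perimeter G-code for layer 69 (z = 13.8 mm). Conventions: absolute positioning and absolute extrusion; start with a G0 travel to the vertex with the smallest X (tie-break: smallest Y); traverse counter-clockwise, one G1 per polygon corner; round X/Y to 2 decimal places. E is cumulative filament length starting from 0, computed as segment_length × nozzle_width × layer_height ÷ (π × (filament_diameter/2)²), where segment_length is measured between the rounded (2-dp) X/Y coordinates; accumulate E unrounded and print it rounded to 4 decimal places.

At z = 13.8 mm: the cone (r1=7→r2=5.5) has section circumradius 5.620 here — a regular 16-gon; the cube at (14, 15) is present — its section is the full 21.5×6 rectangle; After the difference (first − rest): starting from the cone, the 21.5×6 cube at (14, 15) misses the remaining region (no effect) — 1 connected region; (whole slice rotated 45° about Z — lengths, areas and connectivity unchanged). The outline is a single polygon with 16 vertices. Extrusion per mm of travel: 0.4 × 0.2 / (π × 0.875²) = 0.033260. Accumulating E over each segment gives final E = 1.1664.

G0 X-5.62 Y0.00 Z13.80
G1 X-5.19 Y-2.15 E0.0729
G1 X-3.97 Y-3.97 E0.1458
G1 X-2.15 Y-5.19 E0.2187
G1 X0.00 Y-5.62 E0.2916
G1 X2.15 Y-5.19 E0.3645
G1 X3.97 Y-3.97 E0.4374
G1 X5.19 Y-2.15 E0.5103
G1 X5.62 Y0.00 E0.5832
G1 X5.19 Y2.15 E0.6561
G1 X3.97 Y3.97 E0.7290
G1 X2.15 Y5.19 E0.8019
G1 X0.00 Y5.62 E0.8748
G1 X-2.15 Y5.19 E0.9477
G1 X-3.97 Y3.97 E1.0206
G1 X-5.19 Y2.15 E1.0935
G1 X-5.62 Y0.00 E1.1664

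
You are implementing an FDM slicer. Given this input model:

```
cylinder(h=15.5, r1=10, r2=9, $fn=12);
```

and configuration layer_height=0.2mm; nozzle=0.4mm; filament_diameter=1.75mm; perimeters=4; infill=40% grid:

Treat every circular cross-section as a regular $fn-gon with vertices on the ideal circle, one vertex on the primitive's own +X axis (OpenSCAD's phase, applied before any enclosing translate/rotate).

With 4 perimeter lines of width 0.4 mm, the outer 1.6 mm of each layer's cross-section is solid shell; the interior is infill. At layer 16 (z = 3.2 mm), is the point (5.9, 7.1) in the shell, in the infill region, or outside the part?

shell

At z = 3.2 mm: the cone: at t=0.206 of its height the radius interpolates to r₁+(r₂−r₁)t = 9.794, giving a regular 12-gon of that circumradius. Overall, the cross-section is a single solid region. The nearest boundary edge runs (8.48, 4.90)→(4.90, 8.48); distance from the point to it = 0.27 mm. The point is inside the cross-section, 0.27 mm from the nearest boundary — within the 1.6 mm shell band (4 × 0.4).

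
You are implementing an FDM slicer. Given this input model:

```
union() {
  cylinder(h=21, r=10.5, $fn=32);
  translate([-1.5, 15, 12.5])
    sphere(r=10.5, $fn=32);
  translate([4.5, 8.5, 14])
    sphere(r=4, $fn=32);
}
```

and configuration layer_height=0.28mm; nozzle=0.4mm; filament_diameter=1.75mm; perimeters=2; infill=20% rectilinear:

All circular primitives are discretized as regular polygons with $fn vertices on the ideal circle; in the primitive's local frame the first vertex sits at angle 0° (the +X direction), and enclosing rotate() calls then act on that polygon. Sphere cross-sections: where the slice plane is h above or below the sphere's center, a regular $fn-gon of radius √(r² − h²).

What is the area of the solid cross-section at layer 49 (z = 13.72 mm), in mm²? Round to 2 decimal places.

630.33 mm²

At z = 13.72 mm: the r=10.5 cylinder contributes a regular 32-gon of circumradius 10.5 (area = (32/2)·10.500²·sin(360°/32) = 344.14 mm²); the r=10.5 sphere at (-1.5, 15) slices to a regular 32-gon of circumradius 10.429 (√(r²−h²) with h=1.22 from center) (area = (32/2)·10.429²·sin(360°/32) = 339.49 mm²); the r=4 sphere at (4.5, 8.5) slices to a regular 32-gon of circumradius 3.990 (√(r²−h²) with h=0.28 from center) (area = (32/2)·3.990²·sin(360°/32) = 49.70 mm²); Combining (union): the regions partially overlap — summed areas 733.33 mm² minus the doubly-counted overlap 103.00 mm² gives 630.33 mm² — area = 630.33 mm². Overall, the cross-section is a single solid region. Net area = 630.33 mm².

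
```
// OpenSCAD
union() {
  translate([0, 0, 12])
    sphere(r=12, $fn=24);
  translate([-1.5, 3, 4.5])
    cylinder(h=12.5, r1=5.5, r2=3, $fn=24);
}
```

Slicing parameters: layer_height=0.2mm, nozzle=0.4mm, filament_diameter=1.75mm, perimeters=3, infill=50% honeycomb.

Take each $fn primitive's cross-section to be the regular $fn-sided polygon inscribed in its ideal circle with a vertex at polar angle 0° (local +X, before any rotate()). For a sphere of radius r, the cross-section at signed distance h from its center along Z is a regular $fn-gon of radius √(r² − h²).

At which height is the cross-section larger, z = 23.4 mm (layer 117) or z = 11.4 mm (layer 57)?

layer 57 (z = 11.4 mm)

Layer 117 (z = 23.4): the sphere: section is a regular 24-gon, circumradius = √(r²−h²) = √(12²−11.4²) = 3.747 (area = (24/2)·3.747²·sin(360°/24) = 43.61 mm²); the cone at (-1.5, 3) does not reach this height (z outside [4.5, 17]); Merging all regions: only the r=12 sphere is present, so the union is just that shape — area = 43.61 mm². So its area = 43.61 mm². Layer 57 (z = 11.4): the r=12 sphere contributes a regular 24-gon of circumradius √(12²−0.6²) = 11.985 (area = (24/2)·11.985²·sin(360°/24) = 446.12 mm²); the cone at (-1.5, 3) contributes a regular 24-gon of circumradius 4.120 (interpolated between r1=5.5 and r2=3 at t=0.552) (area = (24/2)·4.120²·sin(360°/24) = 52.72 mm²); Taking the union: the cone at (-1.5, 3) lies entirely inside the r=12 sphere, so the union is just the r=12 sphere — area = 446.12 mm². So its area = 446.12 mm². Layer 57 is larger (446.12 vs 43.61 mm²).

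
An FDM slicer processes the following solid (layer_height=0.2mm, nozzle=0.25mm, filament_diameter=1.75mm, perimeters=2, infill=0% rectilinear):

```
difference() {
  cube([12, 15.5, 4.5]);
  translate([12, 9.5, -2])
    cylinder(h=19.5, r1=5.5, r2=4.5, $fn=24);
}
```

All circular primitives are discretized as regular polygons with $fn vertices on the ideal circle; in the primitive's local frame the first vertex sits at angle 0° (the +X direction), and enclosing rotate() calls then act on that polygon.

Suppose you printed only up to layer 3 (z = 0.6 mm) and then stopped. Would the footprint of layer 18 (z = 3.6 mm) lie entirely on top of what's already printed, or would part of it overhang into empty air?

part overhangs

Compare the two slices. At z = 0.6: the cube is present — its section is the full 12×15.5 rectangle (area 186.00 mm²); the cone at (12, 9.5) contributes a regular 24-gon of circumradius 5.367 (interpolated between r1=5.5 and r2=4.5 at t=0.133) (area = (24/2)·5.367²·sin(360°/24) = 89.45 mm²); After the difference (first − rest): starting from the 12×15.5 cube (186.00 mm²), the cone at (12, 9.5) partially overlaps it — only the 44.73 mm² overlap (of its 89.45 mm²) is removed, clipping the outline — area = 141.27 mm². At z = 3.6: the 12×15.5 cube contributes its full rectangle (area 186.00 mm²); the cone at (12, 9.5): at t=0.287 of its height the radius interpolates to r₁+(r₂−r₁)t = 5.213, giving a regular 24-gon of that circumradius (area = (24/2)·5.213²·sin(360°/24) = 84.40 mm²); After the difference (first − rest): starting from the 12×15.5 cube (186.00 mm²), the cone at (12, 9.5) partially overlaps it — only the 42.20 mm² overlap (of its 84.40 mm²) is removed, clipping the outline — area = 143.80 mm². Checking containment: at z = 3.6 the cross-section extends beyond the z = 0.6 cross-section by about 2.53 mm².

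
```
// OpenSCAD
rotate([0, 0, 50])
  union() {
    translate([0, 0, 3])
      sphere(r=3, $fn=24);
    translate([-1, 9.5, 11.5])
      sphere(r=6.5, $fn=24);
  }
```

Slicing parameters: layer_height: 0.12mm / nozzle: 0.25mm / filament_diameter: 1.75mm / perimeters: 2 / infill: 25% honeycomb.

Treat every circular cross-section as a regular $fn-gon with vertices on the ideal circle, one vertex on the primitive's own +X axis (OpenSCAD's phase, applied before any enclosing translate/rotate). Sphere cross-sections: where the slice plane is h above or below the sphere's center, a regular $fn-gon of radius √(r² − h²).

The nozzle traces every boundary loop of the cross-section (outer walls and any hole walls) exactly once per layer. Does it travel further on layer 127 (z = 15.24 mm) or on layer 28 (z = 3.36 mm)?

Layer 127 (z = 15.24): the sphere is absent (|z−center|=12.240 > r=3); the r=6.5 sphere at (-1, 9.5) slices to a regular 24-gon of circumradius 5.316 (√(r²−h²) with h=3.74 from center) (perimeter = 2·24·5.316·sin(180°/24) = 33.31 mm); Taking the union: only the r=6.5 sphere at (-1, 9.5) is present, so the union is just that shape — boundary = 33.31 mm; (whole slice rotated 50° about Z — lengths, areas and connectivity unchanged). So its perimeter = 33.31 mm. Layer 28 (z = 3.36): the sphere: section is a regular 24-gon, circumradius = √(r²−h²) = √(3²−0.36²) = 2.978 (perimeter = 2·24·2.978·sin(180°/24) = 18.66 mm); the sphere at (-1, 9.5) does not reach this height (|z−center|=8.140 > r=6.5); Taking the union: only the r=3 sphere is present, so the union is just that shape — boundary = 18.66 mm; (rotated 50° about Z; rotation is an isometry so areas/perimeters/island counts are preserved). So its perimeter = 18.66 mm. Layer 127 is larger (33.31 vs 18.66 mm).

layer 127 (z = 15.24 mm)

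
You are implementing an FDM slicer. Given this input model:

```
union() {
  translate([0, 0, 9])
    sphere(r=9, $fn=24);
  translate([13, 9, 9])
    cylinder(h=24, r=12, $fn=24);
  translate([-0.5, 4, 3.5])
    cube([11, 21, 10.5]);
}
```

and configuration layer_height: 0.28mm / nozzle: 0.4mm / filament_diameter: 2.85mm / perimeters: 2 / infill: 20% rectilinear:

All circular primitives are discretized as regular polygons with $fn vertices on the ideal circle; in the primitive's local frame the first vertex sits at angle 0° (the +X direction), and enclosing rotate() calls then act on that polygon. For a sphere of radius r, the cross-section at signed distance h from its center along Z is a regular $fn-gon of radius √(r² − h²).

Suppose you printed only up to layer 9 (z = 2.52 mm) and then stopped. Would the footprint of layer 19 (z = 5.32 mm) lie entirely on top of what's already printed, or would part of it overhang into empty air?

Compare the two slices. At z = 2.52: the r=9 sphere contributes a regular 24-gon of circumradius √(9²−6.48²) = 6.246 (area = (24/2)·6.246²·sin(360°/24) = 121.16 mm²); the cylinder at (13, 9) is absent (z outside [9, 33]); the cube at (-0.5, 4) is absent (z outside [3.5, 14]); Merging all regions: only the r=9 sphere is present, so the union is just that shape — area = 121.16 mm². At z = 5.32: the r=9 sphere contributes a regular 24-gon of circumradius √(9²−3.68²) = 8.213 (area = (24/2)·8.213²·sin(360°/24) = 209.51 mm²); the cylinder at (13, 9) does not reach this height (z outside [9, 33]); the cube at (-0.5, 4) (footprint 11×21) is included at this height (area 231.00 mm²); Taking the union: the regions partially overlap — summed areas 440.51 mm² minus the doubly-counted overlap 23.16 mm² gives 417.35 mm² — area = 417.35 mm². Checking containment: at z = 5.32 the cross-section extends beyond the z = 2.52 cross-section by about 296.19 mm².

part overhangs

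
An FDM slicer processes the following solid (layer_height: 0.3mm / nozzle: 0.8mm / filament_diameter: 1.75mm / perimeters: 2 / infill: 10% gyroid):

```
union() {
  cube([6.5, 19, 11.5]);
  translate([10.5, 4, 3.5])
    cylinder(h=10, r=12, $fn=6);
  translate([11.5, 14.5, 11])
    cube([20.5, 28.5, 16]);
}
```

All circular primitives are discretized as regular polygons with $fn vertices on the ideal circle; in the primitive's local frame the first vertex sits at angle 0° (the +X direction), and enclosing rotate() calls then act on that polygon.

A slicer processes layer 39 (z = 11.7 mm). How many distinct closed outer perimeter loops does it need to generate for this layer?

At z = 11.7 mm: the cube is not intersected at this z (z outside [0, 11.5]); the r=12 cylinder at (10.5, 4) contributes a regular 6-gon of circumradius 12; the cube at (11.5, 14.5) (footprint 20.5×28.5) is included at this height; Merging all regions: the 2 present regions are separate (no shared area or edge), so areas and boundary lengths simply add and each stays a separate island — 2 connected regions. The result has 2 disconnected regions.

2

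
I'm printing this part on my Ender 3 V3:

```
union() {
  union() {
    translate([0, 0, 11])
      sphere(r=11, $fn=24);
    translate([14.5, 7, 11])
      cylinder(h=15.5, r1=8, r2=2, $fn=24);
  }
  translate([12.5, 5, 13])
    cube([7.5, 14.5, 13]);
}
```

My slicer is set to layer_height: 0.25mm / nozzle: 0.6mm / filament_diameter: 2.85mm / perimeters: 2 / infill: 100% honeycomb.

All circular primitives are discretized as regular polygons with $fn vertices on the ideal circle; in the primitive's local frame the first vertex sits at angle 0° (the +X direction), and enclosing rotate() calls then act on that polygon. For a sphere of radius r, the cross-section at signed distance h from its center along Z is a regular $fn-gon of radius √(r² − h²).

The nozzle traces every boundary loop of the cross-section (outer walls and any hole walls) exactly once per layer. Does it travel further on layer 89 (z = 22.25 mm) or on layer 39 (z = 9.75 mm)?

layer 39 (z = 9.75 mm)

Layer 89 (z = 22.25): the sphere is absent (|z−center|=11.250 > r=11); the cone at (14.5, 7): at t=0.726 of its height the radius interpolates to r₁+(r₂−r₁)t = 3.645, giving a regular 24-gon of that circumradius (perimeter = 2·24·3.645·sin(180°/24) = 22.84 mm); Taking the union: only the cone at (14.5, 7) is present, so the union is just that shape — boundary = 22.84 mm; the cube at (12.5, 5) (footprint 7.5×14.5) is included at this height (perimeter 44.00 mm); Combining (union): the regions partially overlap (shared area 28.04 mm²), so the edge portions inside another operand are dropped and the merged outline is re-measured after clipping — boundary = 46.83 mm. So its perimeter = 46.83 mm. Layer 39 (z = 9.75): the r=11 sphere contributes a regular 24-gon of circumradius √(11²−1.25²) = 10.929 (perimeter = 2·24·10.929·sin(180°/24) = 68.47 mm); the cone at (14.5, 7) is absent (z outside [11, 26.5]); Merging all regions: only the r=11 sphere is present, so the union is just that shape — boundary = 68.47 mm; the cube at (12.5, 5) is not intersected at this z (z outside [13, 26]); Merging all regions: only the result so far is present, so the union is just that shape — boundary = 68.47 mm. So its perimeter = 68.47 mm. Layer 39 is larger (68.47 vs 46.83 mm).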